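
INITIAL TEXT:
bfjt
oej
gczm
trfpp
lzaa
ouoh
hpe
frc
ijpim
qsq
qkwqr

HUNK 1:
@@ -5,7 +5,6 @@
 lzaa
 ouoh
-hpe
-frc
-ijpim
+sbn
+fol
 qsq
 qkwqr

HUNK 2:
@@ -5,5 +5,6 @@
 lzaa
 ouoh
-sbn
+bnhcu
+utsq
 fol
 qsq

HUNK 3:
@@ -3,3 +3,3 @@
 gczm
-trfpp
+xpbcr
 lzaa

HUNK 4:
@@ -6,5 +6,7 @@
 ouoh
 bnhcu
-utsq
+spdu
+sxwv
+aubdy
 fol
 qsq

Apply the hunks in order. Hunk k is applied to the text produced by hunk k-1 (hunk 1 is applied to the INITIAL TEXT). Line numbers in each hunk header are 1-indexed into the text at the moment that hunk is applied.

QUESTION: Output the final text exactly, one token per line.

Answer: bfjt
oej
gczm
xpbcr
lzaa
ouoh
bnhcu
spdu
sxwv
aubdy
fol
qsq
qkwqr

Derivation:
Hunk 1: at line 5 remove [hpe,frc,ijpim] add [sbn,fol] -> 10 lines: bfjt oej gczm trfpp lzaa ouoh sbn fol qsq qkwqr
Hunk 2: at line 5 remove [sbn] add [bnhcu,utsq] -> 11 lines: bfjt oej gczm trfpp lzaa ouoh bnhcu utsq fol qsq qkwqr
Hunk 3: at line 3 remove [trfpp] add [xpbcr] -> 11 lines: bfjt oej gczm xpbcr lzaa ouoh bnhcu utsq fol qsq qkwqr
Hunk 4: at line 6 remove [utsq] add [spdu,sxwv,aubdy] -> 13 lines: bfjt oej gczm xpbcr lzaa ouoh bnhcu spdu sxwv aubdy fol qsq qkwqr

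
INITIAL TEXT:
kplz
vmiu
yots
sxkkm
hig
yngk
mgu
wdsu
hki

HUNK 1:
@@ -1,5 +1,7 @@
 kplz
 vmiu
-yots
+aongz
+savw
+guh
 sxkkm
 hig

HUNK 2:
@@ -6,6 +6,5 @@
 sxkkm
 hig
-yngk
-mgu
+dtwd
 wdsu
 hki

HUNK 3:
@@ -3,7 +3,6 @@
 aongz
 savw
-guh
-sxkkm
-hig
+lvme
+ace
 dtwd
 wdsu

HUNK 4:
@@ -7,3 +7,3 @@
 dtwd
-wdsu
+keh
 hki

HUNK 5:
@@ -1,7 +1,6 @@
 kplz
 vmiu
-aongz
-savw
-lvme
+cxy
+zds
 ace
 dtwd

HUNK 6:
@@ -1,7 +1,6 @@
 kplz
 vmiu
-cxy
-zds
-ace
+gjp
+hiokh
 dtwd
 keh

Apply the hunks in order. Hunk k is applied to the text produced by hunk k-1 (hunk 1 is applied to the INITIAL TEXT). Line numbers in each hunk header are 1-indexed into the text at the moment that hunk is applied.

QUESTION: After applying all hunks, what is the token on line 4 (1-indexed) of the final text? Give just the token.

Hunk 1: at line 1 remove [yots] add [aongz,savw,guh] -> 11 lines: kplz vmiu aongz savw guh sxkkm hig yngk mgu wdsu hki
Hunk 2: at line 6 remove [yngk,mgu] add [dtwd] -> 10 lines: kplz vmiu aongz savw guh sxkkm hig dtwd wdsu hki
Hunk 3: at line 3 remove [guh,sxkkm,hig] add [lvme,ace] -> 9 lines: kplz vmiu aongz savw lvme ace dtwd wdsu hki
Hunk 4: at line 7 remove [wdsu] add [keh] -> 9 lines: kplz vmiu aongz savw lvme ace dtwd keh hki
Hunk 5: at line 1 remove [aongz,savw,lvme] add [cxy,zds] -> 8 lines: kplz vmiu cxy zds ace dtwd keh hki
Hunk 6: at line 1 remove [cxy,zds,ace] add [gjp,hiokh] -> 7 lines: kplz vmiu gjp hiokh dtwd keh hki
Final line 4: hiokh

Answer: hiokh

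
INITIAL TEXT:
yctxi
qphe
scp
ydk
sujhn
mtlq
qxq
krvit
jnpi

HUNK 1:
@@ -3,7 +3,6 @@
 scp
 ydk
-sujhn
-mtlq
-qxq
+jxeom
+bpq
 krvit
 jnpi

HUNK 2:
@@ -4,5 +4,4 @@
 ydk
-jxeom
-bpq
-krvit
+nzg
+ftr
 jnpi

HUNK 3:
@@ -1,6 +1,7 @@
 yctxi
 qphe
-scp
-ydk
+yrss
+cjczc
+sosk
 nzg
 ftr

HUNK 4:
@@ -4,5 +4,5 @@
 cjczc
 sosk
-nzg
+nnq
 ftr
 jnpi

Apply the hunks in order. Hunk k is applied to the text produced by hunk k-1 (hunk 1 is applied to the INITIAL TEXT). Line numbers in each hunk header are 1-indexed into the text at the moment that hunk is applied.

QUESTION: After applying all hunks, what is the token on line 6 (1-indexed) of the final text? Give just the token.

Hunk 1: at line 3 remove [sujhn,mtlq,qxq] add [jxeom,bpq] -> 8 lines: yctxi qphe scp ydk jxeom bpq krvit jnpi
Hunk 2: at line 4 remove [jxeom,bpq,krvit] add [nzg,ftr] -> 7 lines: yctxi qphe scp ydk nzg ftr jnpi
Hunk 3: at line 1 remove [scp,ydk] add [yrss,cjczc,sosk] -> 8 lines: yctxi qphe yrss cjczc sosk nzg ftr jnpi
Hunk 4: at line 4 remove [nzg] add [nnq] -> 8 lines: yctxi qphe yrss cjczc sosk nnq ftr jnpi
Final line 6: nnq

Answer: nnq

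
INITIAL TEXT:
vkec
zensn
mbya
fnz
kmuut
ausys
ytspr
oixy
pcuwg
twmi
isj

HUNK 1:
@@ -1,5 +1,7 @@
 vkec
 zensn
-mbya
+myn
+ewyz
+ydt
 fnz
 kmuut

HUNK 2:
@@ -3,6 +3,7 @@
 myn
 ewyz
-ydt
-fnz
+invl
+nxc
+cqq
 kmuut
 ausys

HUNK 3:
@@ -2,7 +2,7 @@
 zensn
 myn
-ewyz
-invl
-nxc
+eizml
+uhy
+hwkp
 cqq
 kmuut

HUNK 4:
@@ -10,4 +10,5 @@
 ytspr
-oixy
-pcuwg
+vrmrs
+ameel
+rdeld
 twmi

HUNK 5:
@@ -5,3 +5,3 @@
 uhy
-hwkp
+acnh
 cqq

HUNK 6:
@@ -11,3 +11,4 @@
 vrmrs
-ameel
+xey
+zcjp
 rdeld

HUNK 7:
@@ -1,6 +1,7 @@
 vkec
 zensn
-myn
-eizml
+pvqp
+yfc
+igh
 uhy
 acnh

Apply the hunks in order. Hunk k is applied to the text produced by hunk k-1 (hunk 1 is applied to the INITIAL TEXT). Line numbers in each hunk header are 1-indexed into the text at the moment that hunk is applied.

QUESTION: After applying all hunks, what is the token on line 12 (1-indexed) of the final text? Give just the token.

Answer: vrmrs

Derivation:
Hunk 1: at line 1 remove [mbya] add [myn,ewyz,ydt] -> 13 lines: vkec zensn myn ewyz ydt fnz kmuut ausys ytspr oixy pcuwg twmi isj
Hunk 2: at line 3 remove [ydt,fnz] add [invl,nxc,cqq] -> 14 lines: vkec zensn myn ewyz invl nxc cqq kmuut ausys ytspr oixy pcuwg twmi isj
Hunk 3: at line 2 remove [ewyz,invl,nxc] add [eizml,uhy,hwkp] -> 14 lines: vkec zensn myn eizml uhy hwkp cqq kmuut ausys ytspr oixy pcuwg twmi isj
Hunk 4: at line 10 remove [oixy,pcuwg] add [vrmrs,ameel,rdeld] -> 15 lines: vkec zensn myn eizml uhy hwkp cqq kmuut ausys ytspr vrmrs ameel rdeld twmi isj
Hunk 5: at line 5 remove [hwkp] add [acnh] -> 15 lines: vkec zensn myn eizml uhy acnh cqq kmuut ausys ytspr vrmrs ameel rdeld twmi isj
Hunk 6: at line 11 remove [ameel] add [xey,zcjp] -> 16 lines: vkec zensn myn eizml uhy acnh cqq kmuut ausys ytspr vrmrs xey zcjp rdeld twmi isj
Hunk 7: at line 1 remove [myn,eizml] add [pvqp,yfc,igh] -> 17 lines: vkec zensn pvqp yfc igh uhy acnh cqq kmuut ausys ytspr vrmrs xey zcjp rdeld twmi isj
Final line 12: vrmrs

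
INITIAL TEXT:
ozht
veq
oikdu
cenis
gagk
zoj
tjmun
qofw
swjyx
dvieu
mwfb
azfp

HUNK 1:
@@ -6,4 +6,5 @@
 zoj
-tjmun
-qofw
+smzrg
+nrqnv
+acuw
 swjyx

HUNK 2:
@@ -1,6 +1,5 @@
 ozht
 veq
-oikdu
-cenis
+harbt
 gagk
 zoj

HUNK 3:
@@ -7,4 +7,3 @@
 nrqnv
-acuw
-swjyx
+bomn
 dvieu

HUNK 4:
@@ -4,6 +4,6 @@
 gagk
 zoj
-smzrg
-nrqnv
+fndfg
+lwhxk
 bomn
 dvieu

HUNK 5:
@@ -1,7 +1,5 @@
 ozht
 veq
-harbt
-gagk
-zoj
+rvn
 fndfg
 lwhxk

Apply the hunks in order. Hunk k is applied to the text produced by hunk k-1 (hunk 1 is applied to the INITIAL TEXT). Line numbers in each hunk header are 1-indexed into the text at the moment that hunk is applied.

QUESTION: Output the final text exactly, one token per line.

Answer: ozht
veq
rvn
fndfg
lwhxk
bomn
dvieu
mwfb
azfp

Derivation:
Hunk 1: at line 6 remove [tjmun,qofw] add [smzrg,nrqnv,acuw] -> 13 lines: ozht veq oikdu cenis gagk zoj smzrg nrqnv acuw swjyx dvieu mwfb azfp
Hunk 2: at line 1 remove [oikdu,cenis] add [harbt] -> 12 lines: ozht veq harbt gagk zoj smzrg nrqnv acuw swjyx dvieu mwfb azfp
Hunk 3: at line 7 remove [acuw,swjyx] add [bomn] -> 11 lines: ozht veq harbt gagk zoj smzrg nrqnv bomn dvieu mwfb azfp
Hunk 4: at line 4 remove [smzrg,nrqnv] add [fndfg,lwhxk] -> 11 lines: ozht veq harbt gagk zoj fndfg lwhxk bomn dvieu mwfb azfp
Hunk 5: at line 1 remove [harbt,gagk,zoj] add [rvn] -> 9 lines: ozht veq rvn fndfg lwhxk bomn dvieu mwfb azfp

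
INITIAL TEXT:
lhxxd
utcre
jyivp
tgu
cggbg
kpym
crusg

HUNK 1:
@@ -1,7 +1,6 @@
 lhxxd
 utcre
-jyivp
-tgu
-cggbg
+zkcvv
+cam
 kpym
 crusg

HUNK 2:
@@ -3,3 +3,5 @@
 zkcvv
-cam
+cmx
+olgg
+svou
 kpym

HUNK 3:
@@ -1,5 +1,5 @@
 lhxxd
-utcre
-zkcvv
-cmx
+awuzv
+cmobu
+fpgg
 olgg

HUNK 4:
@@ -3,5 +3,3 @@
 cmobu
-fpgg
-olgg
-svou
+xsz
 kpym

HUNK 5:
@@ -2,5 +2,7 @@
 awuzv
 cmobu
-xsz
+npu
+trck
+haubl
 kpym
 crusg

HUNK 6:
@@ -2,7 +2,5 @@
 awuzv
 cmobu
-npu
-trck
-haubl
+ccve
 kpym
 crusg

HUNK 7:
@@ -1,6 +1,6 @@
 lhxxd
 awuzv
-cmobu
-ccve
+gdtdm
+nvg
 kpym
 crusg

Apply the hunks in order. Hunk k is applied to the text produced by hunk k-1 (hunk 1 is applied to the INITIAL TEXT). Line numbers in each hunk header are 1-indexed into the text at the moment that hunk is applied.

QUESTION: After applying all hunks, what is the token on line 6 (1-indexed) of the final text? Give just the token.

Answer: crusg

Derivation:
Hunk 1: at line 1 remove [jyivp,tgu,cggbg] add [zkcvv,cam] -> 6 lines: lhxxd utcre zkcvv cam kpym crusg
Hunk 2: at line 3 remove [cam] add [cmx,olgg,svou] -> 8 lines: lhxxd utcre zkcvv cmx olgg svou kpym crusg
Hunk 3: at line 1 remove [utcre,zkcvv,cmx] add [awuzv,cmobu,fpgg] -> 8 lines: lhxxd awuzv cmobu fpgg olgg svou kpym crusg
Hunk 4: at line 3 remove [fpgg,olgg,svou] add [xsz] -> 6 lines: lhxxd awuzv cmobu xsz kpym crusg
Hunk 5: at line 2 remove [xsz] add [npu,trck,haubl] -> 8 lines: lhxxd awuzv cmobu npu trck haubl kpym crusg
Hunk 6: at line 2 remove [npu,trck,haubl] add [ccve] -> 6 lines: lhxxd awuzv cmobu ccve kpym crusg
Hunk 7: at line 1 remove [cmobu,ccve] add [gdtdm,nvg] -> 6 lines: lhxxd awuzv gdtdm nvg kpym crusg
Final line 6: crusg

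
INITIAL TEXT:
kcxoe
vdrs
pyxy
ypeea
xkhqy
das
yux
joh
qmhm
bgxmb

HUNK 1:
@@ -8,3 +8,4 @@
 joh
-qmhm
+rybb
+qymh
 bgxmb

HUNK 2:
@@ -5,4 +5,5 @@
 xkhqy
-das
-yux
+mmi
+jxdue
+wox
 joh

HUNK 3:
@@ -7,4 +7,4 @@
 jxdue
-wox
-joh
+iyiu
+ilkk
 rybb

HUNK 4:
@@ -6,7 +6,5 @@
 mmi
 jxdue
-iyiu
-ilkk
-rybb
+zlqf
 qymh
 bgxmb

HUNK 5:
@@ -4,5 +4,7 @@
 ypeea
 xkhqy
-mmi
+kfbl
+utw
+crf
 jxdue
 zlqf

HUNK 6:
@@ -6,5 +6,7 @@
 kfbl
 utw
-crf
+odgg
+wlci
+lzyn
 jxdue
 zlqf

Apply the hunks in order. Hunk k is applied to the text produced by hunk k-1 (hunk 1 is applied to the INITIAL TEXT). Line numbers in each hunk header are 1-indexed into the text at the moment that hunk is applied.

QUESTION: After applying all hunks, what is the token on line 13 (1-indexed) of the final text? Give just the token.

Answer: qymh

Derivation:
Hunk 1: at line 8 remove [qmhm] add [rybb,qymh] -> 11 lines: kcxoe vdrs pyxy ypeea xkhqy das yux joh rybb qymh bgxmb
Hunk 2: at line 5 remove [das,yux] add [mmi,jxdue,wox] -> 12 lines: kcxoe vdrs pyxy ypeea xkhqy mmi jxdue wox joh rybb qymh bgxmb
Hunk 3: at line 7 remove [wox,joh] add [iyiu,ilkk] -> 12 lines: kcxoe vdrs pyxy ypeea xkhqy mmi jxdue iyiu ilkk rybb qymh bgxmb
Hunk 4: at line 6 remove [iyiu,ilkk,rybb] add [zlqf] -> 10 lines: kcxoe vdrs pyxy ypeea xkhqy mmi jxdue zlqf qymh bgxmb
Hunk 5: at line 4 remove [mmi] add [kfbl,utw,crf] -> 12 lines: kcxoe vdrs pyxy ypeea xkhqy kfbl utw crf jxdue zlqf qymh bgxmb
Hunk 6: at line 6 remove [crf] add [odgg,wlci,lzyn] -> 14 lines: kcxoe vdrs pyxy ypeea xkhqy kfbl utw odgg wlci lzyn jxdue zlqf qymh bgxmb
Final line 13: qymh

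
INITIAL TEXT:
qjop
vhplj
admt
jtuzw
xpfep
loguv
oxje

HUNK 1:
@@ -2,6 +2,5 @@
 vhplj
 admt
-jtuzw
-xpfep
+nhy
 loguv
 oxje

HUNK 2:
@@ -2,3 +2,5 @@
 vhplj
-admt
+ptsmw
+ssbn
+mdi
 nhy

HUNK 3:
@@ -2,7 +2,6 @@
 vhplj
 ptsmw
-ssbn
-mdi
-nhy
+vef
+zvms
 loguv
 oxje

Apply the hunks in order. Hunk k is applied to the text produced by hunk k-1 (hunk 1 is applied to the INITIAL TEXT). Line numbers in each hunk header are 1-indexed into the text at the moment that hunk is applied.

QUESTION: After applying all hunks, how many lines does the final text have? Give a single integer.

Hunk 1: at line 2 remove [jtuzw,xpfep] add [nhy] -> 6 lines: qjop vhplj admt nhy loguv oxje
Hunk 2: at line 2 remove [admt] add [ptsmw,ssbn,mdi] -> 8 lines: qjop vhplj ptsmw ssbn mdi nhy loguv oxje
Hunk 3: at line 2 remove [ssbn,mdi,nhy] add [vef,zvms] -> 7 lines: qjop vhplj ptsmw vef zvms loguv oxje
Final line count: 7

Answer: 7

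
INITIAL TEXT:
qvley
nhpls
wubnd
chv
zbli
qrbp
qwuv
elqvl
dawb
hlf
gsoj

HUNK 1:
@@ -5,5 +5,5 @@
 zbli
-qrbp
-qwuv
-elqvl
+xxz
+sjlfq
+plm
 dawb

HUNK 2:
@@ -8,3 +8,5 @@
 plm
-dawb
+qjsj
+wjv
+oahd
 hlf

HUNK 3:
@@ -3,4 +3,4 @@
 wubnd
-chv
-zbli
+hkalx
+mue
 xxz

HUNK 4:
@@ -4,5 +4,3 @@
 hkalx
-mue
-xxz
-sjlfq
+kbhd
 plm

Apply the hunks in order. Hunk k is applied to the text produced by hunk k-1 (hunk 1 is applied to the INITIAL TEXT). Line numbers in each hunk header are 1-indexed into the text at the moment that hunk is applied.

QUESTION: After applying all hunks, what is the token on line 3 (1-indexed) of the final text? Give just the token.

Hunk 1: at line 5 remove [qrbp,qwuv,elqvl] add [xxz,sjlfq,plm] -> 11 lines: qvley nhpls wubnd chv zbli xxz sjlfq plm dawb hlf gsoj
Hunk 2: at line 8 remove [dawb] add [qjsj,wjv,oahd] -> 13 lines: qvley nhpls wubnd chv zbli xxz sjlfq plm qjsj wjv oahd hlf gsoj
Hunk 3: at line 3 remove [chv,zbli] add [hkalx,mue] -> 13 lines: qvley nhpls wubnd hkalx mue xxz sjlfq plm qjsj wjv oahd hlf gsoj
Hunk 4: at line 4 remove [mue,xxz,sjlfq] add [kbhd] -> 11 lines: qvley nhpls wubnd hkalx kbhd plm qjsj wjv oahd hlf gsoj
Final line 3: wubnd

Answer: wubnd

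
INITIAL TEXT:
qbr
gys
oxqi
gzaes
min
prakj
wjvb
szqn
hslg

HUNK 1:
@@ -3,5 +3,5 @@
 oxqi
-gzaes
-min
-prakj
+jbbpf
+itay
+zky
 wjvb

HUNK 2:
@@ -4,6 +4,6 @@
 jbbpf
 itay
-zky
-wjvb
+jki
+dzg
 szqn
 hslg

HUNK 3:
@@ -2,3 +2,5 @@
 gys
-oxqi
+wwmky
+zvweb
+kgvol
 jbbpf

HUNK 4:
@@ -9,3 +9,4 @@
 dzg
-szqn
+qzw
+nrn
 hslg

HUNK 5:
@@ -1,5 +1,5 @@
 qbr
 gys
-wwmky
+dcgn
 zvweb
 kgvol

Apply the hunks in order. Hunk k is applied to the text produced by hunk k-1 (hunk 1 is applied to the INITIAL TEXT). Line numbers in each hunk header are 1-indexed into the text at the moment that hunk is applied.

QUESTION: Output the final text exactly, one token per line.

Hunk 1: at line 3 remove [gzaes,min,prakj] add [jbbpf,itay,zky] -> 9 lines: qbr gys oxqi jbbpf itay zky wjvb szqn hslg
Hunk 2: at line 4 remove [zky,wjvb] add [jki,dzg] -> 9 lines: qbr gys oxqi jbbpf itay jki dzg szqn hslg
Hunk 3: at line 2 remove [oxqi] add [wwmky,zvweb,kgvol] -> 11 lines: qbr gys wwmky zvweb kgvol jbbpf itay jki dzg szqn hslg
Hunk 4: at line 9 remove [szqn] add [qzw,nrn] -> 12 lines: qbr gys wwmky zvweb kgvol jbbpf itay jki dzg qzw nrn hslg
Hunk 5: at line 1 remove [wwmky] add [dcgn] -> 12 lines: qbr gys dcgn zvweb kgvol jbbpf itay jki dzg qzw nrn hslg

Answer: qbr
gys
dcgn
zvweb
kgvol
jbbpf
itay
jki
dzg
qzw
nrn
hslg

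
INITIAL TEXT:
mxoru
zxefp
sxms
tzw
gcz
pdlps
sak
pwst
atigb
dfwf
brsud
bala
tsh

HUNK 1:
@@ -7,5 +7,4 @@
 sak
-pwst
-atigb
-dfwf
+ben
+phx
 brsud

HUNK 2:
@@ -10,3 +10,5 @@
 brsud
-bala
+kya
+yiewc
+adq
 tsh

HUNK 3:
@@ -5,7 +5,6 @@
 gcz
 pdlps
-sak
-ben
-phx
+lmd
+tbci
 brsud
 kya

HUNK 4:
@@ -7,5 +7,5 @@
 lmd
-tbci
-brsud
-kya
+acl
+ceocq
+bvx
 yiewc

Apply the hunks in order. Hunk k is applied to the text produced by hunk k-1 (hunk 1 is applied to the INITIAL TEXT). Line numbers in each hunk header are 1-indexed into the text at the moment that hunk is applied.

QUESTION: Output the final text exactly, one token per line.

Answer: mxoru
zxefp
sxms
tzw
gcz
pdlps
lmd
acl
ceocq
bvx
yiewc
adq
tsh

Derivation:
Hunk 1: at line 7 remove [pwst,atigb,dfwf] add [ben,phx] -> 12 lines: mxoru zxefp sxms tzw gcz pdlps sak ben phx brsud bala tsh
Hunk 2: at line 10 remove [bala] add [kya,yiewc,adq] -> 14 lines: mxoru zxefp sxms tzw gcz pdlps sak ben phx brsud kya yiewc adq tsh
Hunk 3: at line 5 remove [sak,ben,phx] add [lmd,tbci] -> 13 lines: mxoru zxefp sxms tzw gcz pdlps lmd tbci brsud kya yiewc adq tsh
Hunk 4: at line 7 remove [tbci,brsud,kya] add [acl,ceocq,bvx] -> 13 lines: mxoru zxefp sxms tzw gcz pdlps lmd acl ceocq bvx yiewc adq tsh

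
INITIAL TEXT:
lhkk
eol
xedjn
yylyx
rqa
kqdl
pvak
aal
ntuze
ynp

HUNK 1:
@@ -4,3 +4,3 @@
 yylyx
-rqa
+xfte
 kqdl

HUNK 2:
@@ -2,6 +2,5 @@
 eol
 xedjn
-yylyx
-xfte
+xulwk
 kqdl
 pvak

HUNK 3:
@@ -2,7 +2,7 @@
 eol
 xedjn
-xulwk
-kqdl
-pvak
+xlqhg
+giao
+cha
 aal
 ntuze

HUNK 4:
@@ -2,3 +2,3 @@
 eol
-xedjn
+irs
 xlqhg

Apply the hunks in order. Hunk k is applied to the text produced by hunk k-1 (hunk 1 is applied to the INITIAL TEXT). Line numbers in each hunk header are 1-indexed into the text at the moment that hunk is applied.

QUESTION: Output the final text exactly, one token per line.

Hunk 1: at line 4 remove [rqa] add [xfte] -> 10 lines: lhkk eol xedjn yylyx xfte kqdl pvak aal ntuze ynp
Hunk 2: at line 2 remove [yylyx,xfte] add [xulwk] -> 9 lines: lhkk eol xedjn xulwk kqdl pvak aal ntuze ynp
Hunk 3: at line 2 remove [xulwk,kqdl,pvak] add [xlqhg,giao,cha] -> 9 lines: lhkk eol xedjn xlqhg giao cha aal ntuze ynp
Hunk 4: at line 2 remove [xedjn] add [irs] -> 9 lines: lhkk eol irs xlqhg giao cha aal ntuze ynp

Answer: lhkk
eol
irs
xlqhg
giao
cha
aal
ntuze
ynp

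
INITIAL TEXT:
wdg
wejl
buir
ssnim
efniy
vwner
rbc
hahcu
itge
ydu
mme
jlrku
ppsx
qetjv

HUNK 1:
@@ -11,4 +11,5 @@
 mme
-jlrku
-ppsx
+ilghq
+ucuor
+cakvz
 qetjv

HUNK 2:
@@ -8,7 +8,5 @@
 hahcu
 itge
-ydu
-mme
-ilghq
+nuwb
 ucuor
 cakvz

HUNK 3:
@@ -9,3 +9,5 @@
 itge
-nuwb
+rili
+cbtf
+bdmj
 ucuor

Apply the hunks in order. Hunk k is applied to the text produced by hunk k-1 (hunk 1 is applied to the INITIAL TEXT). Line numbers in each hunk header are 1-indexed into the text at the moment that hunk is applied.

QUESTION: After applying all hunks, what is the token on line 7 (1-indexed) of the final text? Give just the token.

Answer: rbc

Derivation:
Hunk 1: at line 11 remove [jlrku,ppsx] add [ilghq,ucuor,cakvz] -> 15 lines: wdg wejl buir ssnim efniy vwner rbc hahcu itge ydu mme ilghq ucuor cakvz qetjv
Hunk 2: at line 8 remove [ydu,mme,ilghq] add [nuwb] -> 13 lines: wdg wejl buir ssnim efniy vwner rbc hahcu itge nuwb ucuor cakvz qetjv
Hunk 3: at line 9 remove [nuwb] add [rili,cbtf,bdmj] -> 15 lines: wdg wejl buir ssnim efniy vwner rbc hahcu itge rili cbtf bdmj ucuor cakvz qetjv
Final line 7: rbc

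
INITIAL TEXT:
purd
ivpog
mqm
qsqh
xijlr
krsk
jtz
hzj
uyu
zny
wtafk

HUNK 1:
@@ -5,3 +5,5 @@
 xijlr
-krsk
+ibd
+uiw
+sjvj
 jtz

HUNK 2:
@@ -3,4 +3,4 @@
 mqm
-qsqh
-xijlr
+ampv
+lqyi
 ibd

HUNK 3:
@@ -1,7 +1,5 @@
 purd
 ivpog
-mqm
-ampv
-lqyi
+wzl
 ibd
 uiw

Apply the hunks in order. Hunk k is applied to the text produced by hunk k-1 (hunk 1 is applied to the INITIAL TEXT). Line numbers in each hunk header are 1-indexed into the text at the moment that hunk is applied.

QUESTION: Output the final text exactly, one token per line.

Answer: purd
ivpog
wzl
ibd
uiw
sjvj
jtz
hzj
uyu
zny
wtafk

Derivation:
Hunk 1: at line 5 remove [krsk] add [ibd,uiw,sjvj] -> 13 lines: purd ivpog mqm qsqh xijlr ibd uiw sjvj jtz hzj uyu zny wtafk
Hunk 2: at line 3 remove [qsqh,xijlr] add [ampv,lqyi] -> 13 lines: purd ivpog mqm ampv lqyi ibd uiw sjvj jtz hzj uyu zny wtafk
Hunk 3: at line 1 remove [mqm,ampv,lqyi] add [wzl] -> 11 lines: purd ivpog wzl ibd uiw sjvj jtz hzj uyu zny wtafk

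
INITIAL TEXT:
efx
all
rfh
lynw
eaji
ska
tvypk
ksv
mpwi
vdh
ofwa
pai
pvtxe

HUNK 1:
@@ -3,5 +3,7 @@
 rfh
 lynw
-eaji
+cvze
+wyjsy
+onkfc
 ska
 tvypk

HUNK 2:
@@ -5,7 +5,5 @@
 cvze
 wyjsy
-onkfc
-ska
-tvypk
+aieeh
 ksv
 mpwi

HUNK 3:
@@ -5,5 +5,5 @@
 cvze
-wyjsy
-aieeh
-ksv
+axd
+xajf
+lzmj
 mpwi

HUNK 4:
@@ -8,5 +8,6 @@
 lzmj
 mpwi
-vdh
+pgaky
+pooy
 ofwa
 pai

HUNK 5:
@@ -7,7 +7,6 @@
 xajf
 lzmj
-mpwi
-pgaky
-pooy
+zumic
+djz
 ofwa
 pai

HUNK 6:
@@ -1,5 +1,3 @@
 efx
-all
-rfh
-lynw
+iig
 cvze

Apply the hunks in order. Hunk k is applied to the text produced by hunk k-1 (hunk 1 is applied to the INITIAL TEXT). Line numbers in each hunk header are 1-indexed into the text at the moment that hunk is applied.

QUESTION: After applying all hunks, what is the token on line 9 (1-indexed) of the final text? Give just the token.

Answer: ofwa

Derivation:
Hunk 1: at line 3 remove [eaji] add [cvze,wyjsy,onkfc] -> 15 lines: efx all rfh lynw cvze wyjsy onkfc ska tvypk ksv mpwi vdh ofwa pai pvtxe
Hunk 2: at line 5 remove [onkfc,ska,tvypk] add [aieeh] -> 13 lines: efx all rfh lynw cvze wyjsy aieeh ksv mpwi vdh ofwa pai pvtxe
Hunk 3: at line 5 remove [wyjsy,aieeh,ksv] add [axd,xajf,lzmj] -> 13 lines: efx all rfh lynw cvze axd xajf lzmj mpwi vdh ofwa pai pvtxe
Hunk 4: at line 8 remove [vdh] add [pgaky,pooy] -> 14 lines: efx all rfh lynw cvze axd xajf lzmj mpwi pgaky pooy ofwa pai pvtxe
Hunk 5: at line 7 remove [mpwi,pgaky,pooy] add [zumic,djz] -> 13 lines: efx all rfh lynw cvze axd xajf lzmj zumic djz ofwa pai pvtxe
Hunk 6: at line 1 remove [all,rfh,lynw] add [iig] -> 11 lines: efx iig cvze axd xajf lzmj zumic djz ofwa pai pvtxe
Final line 9: ofwa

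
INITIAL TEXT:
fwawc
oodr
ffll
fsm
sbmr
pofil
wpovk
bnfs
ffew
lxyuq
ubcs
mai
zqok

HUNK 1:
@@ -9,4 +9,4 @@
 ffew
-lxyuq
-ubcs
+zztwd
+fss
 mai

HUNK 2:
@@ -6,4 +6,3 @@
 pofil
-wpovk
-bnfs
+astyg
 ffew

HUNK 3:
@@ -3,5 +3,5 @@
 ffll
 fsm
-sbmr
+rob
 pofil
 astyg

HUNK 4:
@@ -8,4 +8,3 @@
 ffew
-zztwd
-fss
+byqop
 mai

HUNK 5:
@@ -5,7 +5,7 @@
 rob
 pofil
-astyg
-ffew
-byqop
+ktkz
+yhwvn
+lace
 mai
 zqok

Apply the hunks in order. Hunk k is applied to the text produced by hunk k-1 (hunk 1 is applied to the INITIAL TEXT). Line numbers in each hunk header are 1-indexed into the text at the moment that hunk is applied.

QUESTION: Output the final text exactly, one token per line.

Hunk 1: at line 9 remove [lxyuq,ubcs] add [zztwd,fss] -> 13 lines: fwawc oodr ffll fsm sbmr pofil wpovk bnfs ffew zztwd fss mai zqok
Hunk 2: at line 6 remove [wpovk,bnfs] add [astyg] -> 12 lines: fwawc oodr ffll fsm sbmr pofil astyg ffew zztwd fss mai zqok
Hunk 3: at line 3 remove [sbmr] add [rob] -> 12 lines: fwawc oodr ffll fsm rob pofil astyg ffew zztwd fss mai zqok
Hunk 4: at line 8 remove [zztwd,fss] add [byqop] -> 11 lines: fwawc oodr ffll fsm rob pofil astyg ffew byqop mai zqok
Hunk 5: at line 5 remove [astyg,ffew,byqop] add [ktkz,yhwvn,lace] -> 11 lines: fwawc oodr ffll fsm rob pofil ktkz yhwvn lace mai zqok

Answer: fwawc
oodr
ffll
fsm
rob
pofil
ktkz
yhwvn
lace
mai
zqok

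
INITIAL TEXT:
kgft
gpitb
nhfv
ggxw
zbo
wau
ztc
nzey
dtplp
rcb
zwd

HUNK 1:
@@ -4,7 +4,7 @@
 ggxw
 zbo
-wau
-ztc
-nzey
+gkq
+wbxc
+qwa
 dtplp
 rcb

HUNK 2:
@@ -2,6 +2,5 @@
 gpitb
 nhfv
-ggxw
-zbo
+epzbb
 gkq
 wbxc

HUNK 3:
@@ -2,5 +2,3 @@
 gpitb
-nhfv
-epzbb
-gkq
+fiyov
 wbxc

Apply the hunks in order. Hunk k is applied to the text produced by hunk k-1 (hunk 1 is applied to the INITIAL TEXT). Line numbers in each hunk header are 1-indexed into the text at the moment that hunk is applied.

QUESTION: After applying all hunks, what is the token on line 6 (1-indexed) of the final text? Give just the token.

Hunk 1: at line 4 remove [wau,ztc,nzey] add [gkq,wbxc,qwa] -> 11 lines: kgft gpitb nhfv ggxw zbo gkq wbxc qwa dtplp rcb zwd
Hunk 2: at line 2 remove [ggxw,zbo] add [epzbb] -> 10 lines: kgft gpitb nhfv epzbb gkq wbxc qwa dtplp rcb zwd
Hunk 3: at line 2 remove [nhfv,epzbb,gkq] add [fiyov] -> 8 lines: kgft gpitb fiyov wbxc qwa dtplp rcb zwd
Final line 6: dtplp

Answer: dtplp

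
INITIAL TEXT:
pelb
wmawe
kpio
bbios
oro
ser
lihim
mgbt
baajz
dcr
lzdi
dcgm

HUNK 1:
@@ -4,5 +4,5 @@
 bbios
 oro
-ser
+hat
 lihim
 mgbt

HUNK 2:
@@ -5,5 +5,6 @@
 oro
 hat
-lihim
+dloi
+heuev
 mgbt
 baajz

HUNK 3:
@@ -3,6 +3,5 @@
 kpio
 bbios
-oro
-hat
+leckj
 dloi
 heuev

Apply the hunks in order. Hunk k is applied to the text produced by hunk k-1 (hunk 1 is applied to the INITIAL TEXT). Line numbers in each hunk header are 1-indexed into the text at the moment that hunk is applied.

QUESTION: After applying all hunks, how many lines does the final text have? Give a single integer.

Answer: 12

Derivation:
Hunk 1: at line 4 remove [ser] add [hat] -> 12 lines: pelb wmawe kpio bbios oro hat lihim mgbt baajz dcr lzdi dcgm
Hunk 2: at line 5 remove [lihim] add [dloi,heuev] -> 13 lines: pelb wmawe kpio bbios oro hat dloi heuev mgbt baajz dcr lzdi dcgm
Hunk 3: at line 3 remove [oro,hat] add [leckj] -> 12 lines: pelb wmawe kpio bbios leckj dloi heuev mgbt baajz dcr lzdi dcgm
Final line count: 12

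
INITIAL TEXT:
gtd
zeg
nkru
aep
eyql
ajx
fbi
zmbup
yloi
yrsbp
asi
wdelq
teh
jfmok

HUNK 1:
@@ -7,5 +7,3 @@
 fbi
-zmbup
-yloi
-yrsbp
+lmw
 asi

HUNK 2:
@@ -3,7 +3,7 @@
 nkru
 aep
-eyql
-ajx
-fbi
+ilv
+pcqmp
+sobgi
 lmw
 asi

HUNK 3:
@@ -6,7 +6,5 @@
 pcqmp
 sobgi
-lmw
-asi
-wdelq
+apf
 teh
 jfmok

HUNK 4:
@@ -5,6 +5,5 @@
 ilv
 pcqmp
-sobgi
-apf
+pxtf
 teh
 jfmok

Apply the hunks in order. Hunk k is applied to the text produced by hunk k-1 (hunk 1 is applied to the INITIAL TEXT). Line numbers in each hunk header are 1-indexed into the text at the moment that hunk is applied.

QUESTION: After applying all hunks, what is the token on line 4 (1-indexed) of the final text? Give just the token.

Hunk 1: at line 7 remove [zmbup,yloi,yrsbp] add [lmw] -> 12 lines: gtd zeg nkru aep eyql ajx fbi lmw asi wdelq teh jfmok
Hunk 2: at line 3 remove [eyql,ajx,fbi] add [ilv,pcqmp,sobgi] -> 12 lines: gtd zeg nkru aep ilv pcqmp sobgi lmw asi wdelq teh jfmok
Hunk 3: at line 6 remove [lmw,asi,wdelq] add [apf] -> 10 lines: gtd zeg nkru aep ilv pcqmp sobgi apf teh jfmok
Hunk 4: at line 5 remove [sobgi,apf] add [pxtf] -> 9 lines: gtd zeg nkru aep ilv pcqmp pxtf teh jfmok
Final line 4: aep

Answer: aep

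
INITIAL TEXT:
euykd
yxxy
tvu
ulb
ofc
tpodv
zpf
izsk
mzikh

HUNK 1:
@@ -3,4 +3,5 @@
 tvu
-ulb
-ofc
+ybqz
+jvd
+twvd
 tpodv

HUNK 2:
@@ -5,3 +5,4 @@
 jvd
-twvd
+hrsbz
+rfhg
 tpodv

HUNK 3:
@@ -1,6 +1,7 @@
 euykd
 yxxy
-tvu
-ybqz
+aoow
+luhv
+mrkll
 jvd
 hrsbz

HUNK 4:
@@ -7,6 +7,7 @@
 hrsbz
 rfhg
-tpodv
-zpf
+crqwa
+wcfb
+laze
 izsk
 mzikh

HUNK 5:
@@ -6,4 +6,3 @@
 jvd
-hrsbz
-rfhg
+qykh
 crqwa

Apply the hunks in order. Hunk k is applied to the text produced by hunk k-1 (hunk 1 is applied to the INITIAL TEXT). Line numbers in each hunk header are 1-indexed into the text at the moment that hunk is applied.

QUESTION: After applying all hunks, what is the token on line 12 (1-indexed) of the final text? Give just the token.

Hunk 1: at line 3 remove [ulb,ofc] add [ybqz,jvd,twvd] -> 10 lines: euykd yxxy tvu ybqz jvd twvd tpodv zpf izsk mzikh
Hunk 2: at line 5 remove [twvd] add [hrsbz,rfhg] -> 11 lines: euykd yxxy tvu ybqz jvd hrsbz rfhg tpodv zpf izsk mzikh
Hunk 3: at line 1 remove [tvu,ybqz] add [aoow,luhv,mrkll] -> 12 lines: euykd yxxy aoow luhv mrkll jvd hrsbz rfhg tpodv zpf izsk mzikh
Hunk 4: at line 7 remove [tpodv,zpf] add [crqwa,wcfb,laze] -> 13 lines: euykd yxxy aoow luhv mrkll jvd hrsbz rfhg crqwa wcfb laze izsk mzikh
Hunk 5: at line 6 remove [hrsbz,rfhg] add [qykh] -> 12 lines: euykd yxxy aoow luhv mrkll jvd qykh crqwa wcfb laze izsk mzikh
Final line 12: mzikh

Answer: mzikh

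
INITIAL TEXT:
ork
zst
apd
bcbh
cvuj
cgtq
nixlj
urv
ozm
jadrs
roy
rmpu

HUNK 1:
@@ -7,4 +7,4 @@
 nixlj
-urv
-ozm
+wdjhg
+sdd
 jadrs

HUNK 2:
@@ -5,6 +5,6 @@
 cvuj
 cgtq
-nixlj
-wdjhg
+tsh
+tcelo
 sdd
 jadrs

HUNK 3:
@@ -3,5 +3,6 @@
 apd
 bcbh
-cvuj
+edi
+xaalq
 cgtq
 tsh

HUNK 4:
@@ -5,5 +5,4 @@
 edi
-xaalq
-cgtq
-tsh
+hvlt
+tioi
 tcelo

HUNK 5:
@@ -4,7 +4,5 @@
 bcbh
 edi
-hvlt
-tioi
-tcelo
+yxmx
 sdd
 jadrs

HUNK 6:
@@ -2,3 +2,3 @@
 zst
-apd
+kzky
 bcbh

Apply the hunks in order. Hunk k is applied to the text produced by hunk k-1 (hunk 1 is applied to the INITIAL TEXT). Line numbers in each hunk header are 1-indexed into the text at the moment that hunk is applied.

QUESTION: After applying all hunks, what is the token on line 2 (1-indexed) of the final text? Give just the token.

Hunk 1: at line 7 remove [urv,ozm] add [wdjhg,sdd] -> 12 lines: ork zst apd bcbh cvuj cgtq nixlj wdjhg sdd jadrs roy rmpu
Hunk 2: at line 5 remove [nixlj,wdjhg] add [tsh,tcelo] -> 12 lines: ork zst apd bcbh cvuj cgtq tsh tcelo sdd jadrs roy rmpu
Hunk 3: at line 3 remove [cvuj] add [edi,xaalq] -> 13 lines: ork zst apd bcbh edi xaalq cgtq tsh tcelo sdd jadrs roy rmpu
Hunk 4: at line 5 remove [xaalq,cgtq,tsh] add [hvlt,tioi] -> 12 lines: ork zst apd bcbh edi hvlt tioi tcelo sdd jadrs roy rmpu
Hunk 5: at line 4 remove [hvlt,tioi,tcelo] add [yxmx] -> 10 lines: ork zst apd bcbh edi yxmx sdd jadrs roy rmpu
Hunk 6: at line 2 remove [apd] add [kzky] -> 10 lines: ork zst kzky bcbh edi yxmx sdd jadrs roy rmpu
Final line 2: zst

Answer: zst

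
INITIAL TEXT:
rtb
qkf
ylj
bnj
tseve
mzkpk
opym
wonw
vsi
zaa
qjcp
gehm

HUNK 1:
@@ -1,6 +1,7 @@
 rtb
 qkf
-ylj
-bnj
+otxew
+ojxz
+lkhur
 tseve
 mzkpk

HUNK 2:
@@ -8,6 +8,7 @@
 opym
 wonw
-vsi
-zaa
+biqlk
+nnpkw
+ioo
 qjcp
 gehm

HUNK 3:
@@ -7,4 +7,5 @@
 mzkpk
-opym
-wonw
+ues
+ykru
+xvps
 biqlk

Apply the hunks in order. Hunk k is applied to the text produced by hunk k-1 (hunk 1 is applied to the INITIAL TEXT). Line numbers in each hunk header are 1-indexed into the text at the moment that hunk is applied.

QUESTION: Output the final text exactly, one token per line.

Answer: rtb
qkf
otxew
ojxz
lkhur
tseve
mzkpk
ues
ykru
xvps
biqlk
nnpkw
ioo
qjcp
gehm

Derivation:
Hunk 1: at line 1 remove [ylj,bnj] add [otxew,ojxz,lkhur] -> 13 lines: rtb qkf otxew ojxz lkhur tseve mzkpk opym wonw vsi zaa qjcp gehm
Hunk 2: at line 8 remove [vsi,zaa] add [biqlk,nnpkw,ioo] -> 14 lines: rtb qkf otxew ojxz lkhur tseve mzkpk opym wonw biqlk nnpkw ioo qjcp gehm
Hunk 3: at line 7 remove [opym,wonw] add [ues,ykru,xvps] -> 15 lines: rtb qkf otxew ojxz lkhur tseve mzkpk ues ykru xvps biqlk nnpkw ioo qjcp gehm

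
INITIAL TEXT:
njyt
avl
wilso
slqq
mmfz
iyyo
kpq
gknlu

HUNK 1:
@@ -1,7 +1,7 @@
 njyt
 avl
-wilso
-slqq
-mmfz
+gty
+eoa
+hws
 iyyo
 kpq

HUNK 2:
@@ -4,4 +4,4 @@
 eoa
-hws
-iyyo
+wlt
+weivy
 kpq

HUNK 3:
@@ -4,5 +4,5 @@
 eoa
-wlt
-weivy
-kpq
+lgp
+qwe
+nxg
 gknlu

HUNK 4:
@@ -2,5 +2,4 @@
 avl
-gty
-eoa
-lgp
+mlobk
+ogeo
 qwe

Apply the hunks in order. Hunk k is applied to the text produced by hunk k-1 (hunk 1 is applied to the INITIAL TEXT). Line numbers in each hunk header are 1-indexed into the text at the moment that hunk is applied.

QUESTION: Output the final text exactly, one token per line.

Hunk 1: at line 1 remove [wilso,slqq,mmfz] add [gty,eoa,hws] -> 8 lines: njyt avl gty eoa hws iyyo kpq gknlu
Hunk 2: at line 4 remove [hws,iyyo] add [wlt,weivy] -> 8 lines: njyt avl gty eoa wlt weivy kpq gknlu
Hunk 3: at line 4 remove [wlt,weivy,kpq] add [lgp,qwe,nxg] -> 8 lines: njyt avl gty eoa lgp qwe nxg gknlu
Hunk 4: at line 2 remove [gty,eoa,lgp] add [mlobk,ogeo] -> 7 lines: njyt avl mlobk ogeo qwe nxg gknlu

Answer: njyt
avl
mlobk
ogeo
qwe
nxg
gknlu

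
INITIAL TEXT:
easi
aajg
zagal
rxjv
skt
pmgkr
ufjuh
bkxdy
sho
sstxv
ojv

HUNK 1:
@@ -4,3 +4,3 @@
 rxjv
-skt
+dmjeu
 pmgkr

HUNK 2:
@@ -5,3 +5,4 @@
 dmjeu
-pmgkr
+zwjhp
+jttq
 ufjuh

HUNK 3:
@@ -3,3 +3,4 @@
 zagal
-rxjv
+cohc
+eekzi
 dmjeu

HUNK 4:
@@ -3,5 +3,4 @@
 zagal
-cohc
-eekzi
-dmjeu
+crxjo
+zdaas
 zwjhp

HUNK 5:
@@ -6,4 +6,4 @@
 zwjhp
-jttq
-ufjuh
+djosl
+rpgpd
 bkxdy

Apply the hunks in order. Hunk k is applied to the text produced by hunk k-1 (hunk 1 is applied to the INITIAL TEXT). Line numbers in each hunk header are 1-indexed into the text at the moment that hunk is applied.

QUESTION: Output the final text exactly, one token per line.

Answer: easi
aajg
zagal
crxjo
zdaas
zwjhp
djosl
rpgpd
bkxdy
sho
sstxv
ojv

Derivation:
Hunk 1: at line 4 remove [skt] add [dmjeu] -> 11 lines: easi aajg zagal rxjv dmjeu pmgkr ufjuh bkxdy sho sstxv ojv
Hunk 2: at line 5 remove [pmgkr] add [zwjhp,jttq] -> 12 lines: easi aajg zagal rxjv dmjeu zwjhp jttq ufjuh bkxdy sho sstxv ojv
Hunk 3: at line 3 remove [rxjv] add [cohc,eekzi] -> 13 lines: easi aajg zagal cohc eekzi dmjeu zwjhp jttq ufjuh bkxdy sho sstxv ojv
Hunk 4: at line 3 remove [cohc,eekzi,dmjeu] add [crxjo,zdaas] -> 12 lines: easi aajg zagal crxjo zdaas zwjhp jttq ufjuh bkxdy sho sstxv ojv
Hunk 5: at line 6 remove [jttq,ufjuh] add [djosl,rpgpd] -> 12 lines: easi aajg zagal crxjo zdaas zwjhp djosl rpgpd bkxdy sho sstxv ojv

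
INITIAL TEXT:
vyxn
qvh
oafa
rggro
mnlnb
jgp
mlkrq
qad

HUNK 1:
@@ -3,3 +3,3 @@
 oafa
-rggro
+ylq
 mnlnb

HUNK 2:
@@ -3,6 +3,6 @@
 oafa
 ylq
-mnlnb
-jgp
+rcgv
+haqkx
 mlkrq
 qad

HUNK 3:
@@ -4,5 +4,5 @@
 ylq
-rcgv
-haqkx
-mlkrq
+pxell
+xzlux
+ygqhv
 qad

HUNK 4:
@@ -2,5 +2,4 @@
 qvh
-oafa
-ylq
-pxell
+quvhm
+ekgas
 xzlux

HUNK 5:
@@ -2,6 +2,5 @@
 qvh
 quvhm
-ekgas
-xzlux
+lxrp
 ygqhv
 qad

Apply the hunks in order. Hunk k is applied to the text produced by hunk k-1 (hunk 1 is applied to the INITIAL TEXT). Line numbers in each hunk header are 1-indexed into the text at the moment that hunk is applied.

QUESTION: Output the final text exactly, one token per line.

Hunk 1: at line 3 remove [rggro] add [ylq] -> 8 lines: vyxn qvh oafa ylq mnlnb jgp mlkrq qad
Hunk 2: at line 3 remove [mnlnb,jgp] add [rcgv,haqkx] -> 8 lines: vyxn qvh oafa ylq rcgv haqkx mlkrq qad
Hunk 3: at line 4 remove [rcgv,haqkx,mlkrq] add [pxell,xzlux,ygqhv] -> 8 lines: vyxn qvh oafa ylq pxell xzlux ygqhv qad
Hunk 4: at line 2 remove [oafa,ylq,pxell] add [quvhm,ekgas] -> 7 lines: vyxn qvh quvhm ekgas xzlux ygqhv qad
Hunk 5: at line 2 remove [ekgas,xzlux] add [lxrp] -> 6 lines: vyxn qvh quvhm lxrp ygqhv qad

Answer: vyxn
qvh
quvhm
lxrp
ygqhv
qad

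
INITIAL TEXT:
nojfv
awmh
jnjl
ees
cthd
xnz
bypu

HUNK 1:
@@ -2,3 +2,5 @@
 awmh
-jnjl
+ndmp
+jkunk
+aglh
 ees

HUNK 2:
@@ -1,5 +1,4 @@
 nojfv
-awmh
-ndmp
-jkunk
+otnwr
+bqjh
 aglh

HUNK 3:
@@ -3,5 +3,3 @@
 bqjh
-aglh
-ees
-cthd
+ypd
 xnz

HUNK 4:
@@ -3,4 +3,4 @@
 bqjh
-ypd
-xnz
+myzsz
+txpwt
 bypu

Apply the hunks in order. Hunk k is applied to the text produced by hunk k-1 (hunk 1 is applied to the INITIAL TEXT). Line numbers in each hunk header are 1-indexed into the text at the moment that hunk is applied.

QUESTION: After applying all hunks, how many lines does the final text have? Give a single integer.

Hunk 1: at line 2 remove [jnjl] add [ndmp,jkunk,aglh] -> 9 lines: nojfv awmh ndmp jkunk aglh ees cthd xnz bypu
Hunk 2: at line 1 remove [awmh,ndmp,jkunk] add [otnwr,bqjh] -> 8 lines: nojfv otnwr bqjh aglh ees cthd xnz bypu
Hunk 3: at line 3 remove [aglh,ees,cthd] add [ypd] -> 6 lines: nojfv otnwr bqjh ypd xnz bypu
Hunk 4: at line 3 remove [ypd,xnz] add [myzsz,txpwt] -> 6 lines: nojfv otnwr bqjh myzsz txpwt bypu
Final line count: 6

Answer: 6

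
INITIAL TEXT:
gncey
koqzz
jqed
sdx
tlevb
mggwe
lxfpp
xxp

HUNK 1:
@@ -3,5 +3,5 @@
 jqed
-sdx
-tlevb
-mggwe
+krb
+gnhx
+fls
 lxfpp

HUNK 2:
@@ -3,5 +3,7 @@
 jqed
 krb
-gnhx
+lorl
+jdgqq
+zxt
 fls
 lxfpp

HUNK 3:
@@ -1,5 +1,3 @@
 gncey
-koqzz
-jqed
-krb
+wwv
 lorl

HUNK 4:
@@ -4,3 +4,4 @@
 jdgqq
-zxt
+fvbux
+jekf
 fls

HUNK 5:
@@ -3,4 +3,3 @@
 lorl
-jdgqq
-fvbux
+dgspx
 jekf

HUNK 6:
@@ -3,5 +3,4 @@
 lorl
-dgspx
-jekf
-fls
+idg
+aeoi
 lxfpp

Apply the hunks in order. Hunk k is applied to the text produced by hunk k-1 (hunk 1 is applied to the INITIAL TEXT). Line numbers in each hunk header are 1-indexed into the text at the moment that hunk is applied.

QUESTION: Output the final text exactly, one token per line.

Hunk 1: at line 3 remove [sdx,tlevb,mggwe] add [krb,gnhx,fls] -> 8 lines: gncey koqzz jqed krb gnhx fls lxfpp xxp
Hunk 2: at line 3 remove [gnhx] add [lorl,jdgqq,zxt] -> 10 lines: gncey koqzz jqed krb lorl jdgqq zxt fls lxfpp xxp
Hunk 3: at line 1 remove [koqzz,jqed,krb] add [wwv] -> 8 lines: gncey wwv lorl jdgqq zxt fls lxfpp xxp
Hunk 4: at line 4 remove [zxt] add [fvbux,jekf] -> 9 lines: gncey wwv lorl jdgqq fvbux jekf fls lxfpp xxp
Hunk 5: at line 3 remove [jdgqq,fvbux] add [dgspx] -> 8 lines: gncey wwv lorl dgspx jekf fls lxfpp xxp
Hunk 6: at line 3 remove [dgspx,jekf,fls] add [idg,aeoi] -> 7 lines: gncey wwv lorl idg aeoi lxfpp xxp

Answer: gncey
wwv
lorl
idg
aeoi
lxfpp
xxp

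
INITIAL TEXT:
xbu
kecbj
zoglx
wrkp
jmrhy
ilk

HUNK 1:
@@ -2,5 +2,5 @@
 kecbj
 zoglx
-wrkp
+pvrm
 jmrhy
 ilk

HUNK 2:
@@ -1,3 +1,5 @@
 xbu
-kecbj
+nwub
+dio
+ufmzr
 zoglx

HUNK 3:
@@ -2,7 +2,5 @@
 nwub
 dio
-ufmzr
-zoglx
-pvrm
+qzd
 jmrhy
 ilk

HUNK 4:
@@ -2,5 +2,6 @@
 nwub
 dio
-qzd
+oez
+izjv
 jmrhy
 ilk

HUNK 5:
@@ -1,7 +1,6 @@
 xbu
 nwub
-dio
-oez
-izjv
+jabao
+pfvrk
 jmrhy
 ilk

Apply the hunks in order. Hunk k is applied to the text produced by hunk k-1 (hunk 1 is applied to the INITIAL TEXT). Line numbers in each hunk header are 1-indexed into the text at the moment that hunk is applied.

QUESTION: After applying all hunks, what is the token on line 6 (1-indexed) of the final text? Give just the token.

Hunk 1: at line 2 remove [wrkp] add [pvrm] -> 6 lines: xbu kecbj zoglx pvrm jmrhy ilk
Hunk 2: at line 1 remove [kecbj] add [nwub,dio,ufmzr] -> 8 lines: xbu nwub dio ufmzr zoglx pvrm jmrhy ilk
Hunk 3: at line 2 remove [ufmzr,zoglx,pvrm] add [qzd] -> 6 lines: xbu nwub dio qzd jmrhy ilk
Hunk 4: at line 2 remove [qzd] add [oez,izjv] -> 7 lines: xbu nwub dio oez izjv jmrhy ilk
Hunk 5: at line 1 remove [dio,oez,izjv] add [jabao,pfvrk] -> 6 lines: xbu nwub jabao pfvrk jmrhy ilk
Final line 6: ilk

Answer: ilk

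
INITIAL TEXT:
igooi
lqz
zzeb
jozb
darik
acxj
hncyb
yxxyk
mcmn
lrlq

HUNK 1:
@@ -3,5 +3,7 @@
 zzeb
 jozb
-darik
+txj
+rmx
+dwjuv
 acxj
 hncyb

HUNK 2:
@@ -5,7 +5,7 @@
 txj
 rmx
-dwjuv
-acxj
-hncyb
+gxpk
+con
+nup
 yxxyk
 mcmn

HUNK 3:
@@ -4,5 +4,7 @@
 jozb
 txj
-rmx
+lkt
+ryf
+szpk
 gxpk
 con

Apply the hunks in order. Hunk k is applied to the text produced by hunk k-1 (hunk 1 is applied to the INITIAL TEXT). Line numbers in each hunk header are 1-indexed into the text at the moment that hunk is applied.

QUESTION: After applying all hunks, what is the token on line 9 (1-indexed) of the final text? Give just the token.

Hunk 1: at line 3 remove [darik] add [txj,rmx,dwjuv] -> 12 lines: igooi lqz zzeb jozb txj rmx dwjuv acxj hncyb yxxyk mcmn lrlq
Hunk 2: at line 5 remove [dwjuv,acxj,hncyb] add [gxpk,con,nup] -> 12 lines: igooi lqz zzeb jozb txj rmx gxpk con nup yxxyk mcmn lrlq
Hunk 3: at line 4 remove [rmx] add [lkt,ryf,szpk] -> 14 lines: igooi lqz zzeb jozb txj lkt ryf szpk gxpk con nup yxxyk mcmn lrlq
Final line 9: gxpk

Answer: gxpk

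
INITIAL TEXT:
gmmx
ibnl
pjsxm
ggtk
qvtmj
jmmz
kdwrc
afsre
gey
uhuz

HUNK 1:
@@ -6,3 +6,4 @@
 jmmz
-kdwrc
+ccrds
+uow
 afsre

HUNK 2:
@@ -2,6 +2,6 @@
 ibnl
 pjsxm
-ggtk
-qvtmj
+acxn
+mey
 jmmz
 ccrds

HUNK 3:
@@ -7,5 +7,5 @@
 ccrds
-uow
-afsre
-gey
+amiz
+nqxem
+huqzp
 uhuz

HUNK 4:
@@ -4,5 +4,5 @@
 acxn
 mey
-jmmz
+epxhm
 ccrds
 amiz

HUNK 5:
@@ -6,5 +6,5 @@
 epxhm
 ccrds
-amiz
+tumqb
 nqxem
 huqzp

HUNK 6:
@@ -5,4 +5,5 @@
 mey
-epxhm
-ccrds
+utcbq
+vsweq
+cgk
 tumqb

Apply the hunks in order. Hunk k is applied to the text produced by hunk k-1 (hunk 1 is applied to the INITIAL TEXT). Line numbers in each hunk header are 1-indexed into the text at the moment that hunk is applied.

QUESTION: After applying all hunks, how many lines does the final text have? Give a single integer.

Hunk 1: at line 6 remove [kdwrc] add [ccrds,uow] -> 11 lines: gmmx ibnl pjsxm ggtk qvtmj jmmz ccrds uow afsre gey uhuz
Hunk 2: at line 2 remove [ggtk,qvtmj] add [acxn,mey] -> 11 lines: gmmx ibnl pjsxm acxn mey jmmz ccrds uow afsre gey uhuz
Hunk 3: at line 7 remove [uow,afsre,gey] add [amiz,nqxem,huqzp] -> 11 lines: gmmx ibnl pjsxm acxn mey jmmz ccrds amiz nqxem huqzp uhuz
Hunk 4: at line 4 remove [jmmz] add [epxhm] -> 11 lines: gmmx ibnl pjsxm acxn mey epxhm ccrds amiz nqxem huqzp uhuz
Hunk 5: at line 6 remove [amiz] add [tumqb] -> 11 lines: gmmx ibnl pjsxm acxn mey epxhm ccrds tumqb nqxem huqzp uhuz
Hunk 6: at line 5 remove [epxhm,ccrds] add [utcbq,vsweq,cgk] -> 12 lines: gmmx ibnl pjsxm acxn mey utcbq vsweq cgk tumqb nqxem huqzp uhuz
Final line count: 12

Answer: 12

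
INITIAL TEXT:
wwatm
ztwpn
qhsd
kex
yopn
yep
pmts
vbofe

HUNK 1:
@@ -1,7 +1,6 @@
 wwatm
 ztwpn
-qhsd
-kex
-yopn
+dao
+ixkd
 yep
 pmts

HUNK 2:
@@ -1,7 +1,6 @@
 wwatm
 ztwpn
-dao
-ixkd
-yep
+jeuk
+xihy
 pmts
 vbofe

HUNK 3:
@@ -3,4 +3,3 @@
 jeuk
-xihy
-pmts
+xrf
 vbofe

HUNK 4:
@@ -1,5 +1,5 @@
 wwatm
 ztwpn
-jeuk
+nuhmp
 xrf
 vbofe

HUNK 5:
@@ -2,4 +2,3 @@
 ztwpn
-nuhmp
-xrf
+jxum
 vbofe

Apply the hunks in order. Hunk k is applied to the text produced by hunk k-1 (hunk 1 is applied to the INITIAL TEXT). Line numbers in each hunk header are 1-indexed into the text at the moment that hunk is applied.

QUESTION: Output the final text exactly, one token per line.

Hunk 1: at line 1 remove [qhsd,kex,yopn] add [dao,ixkd] -> 7 lines: wwatm ztwpn dao ixkd yep pmts vbofe
Hunk 2: at line 1 remove [dao,ixkd,yep] add [jeuk,xihy] -> 6 lines: wwatm ztwpn jeuk xihy pmts vbofe
Hunk 3: at line 3 remove [xihy,pmts] add [xrf] -> 5 lines: wwatm ztwpn jeuk xrf vbofe
Hunk 4: at line 1 remove [jeuk] add [nuhmp] -> 5 lines: wwatm ztwpn nuhmp xrf vbofe
Hunk 5: at line 2 remove [nuhmp,xrf] add [jxum] -> 4 lines: wwatm ztwpn jxum vbofe

Answer: wwatm
ztwpn
jxum
vbofe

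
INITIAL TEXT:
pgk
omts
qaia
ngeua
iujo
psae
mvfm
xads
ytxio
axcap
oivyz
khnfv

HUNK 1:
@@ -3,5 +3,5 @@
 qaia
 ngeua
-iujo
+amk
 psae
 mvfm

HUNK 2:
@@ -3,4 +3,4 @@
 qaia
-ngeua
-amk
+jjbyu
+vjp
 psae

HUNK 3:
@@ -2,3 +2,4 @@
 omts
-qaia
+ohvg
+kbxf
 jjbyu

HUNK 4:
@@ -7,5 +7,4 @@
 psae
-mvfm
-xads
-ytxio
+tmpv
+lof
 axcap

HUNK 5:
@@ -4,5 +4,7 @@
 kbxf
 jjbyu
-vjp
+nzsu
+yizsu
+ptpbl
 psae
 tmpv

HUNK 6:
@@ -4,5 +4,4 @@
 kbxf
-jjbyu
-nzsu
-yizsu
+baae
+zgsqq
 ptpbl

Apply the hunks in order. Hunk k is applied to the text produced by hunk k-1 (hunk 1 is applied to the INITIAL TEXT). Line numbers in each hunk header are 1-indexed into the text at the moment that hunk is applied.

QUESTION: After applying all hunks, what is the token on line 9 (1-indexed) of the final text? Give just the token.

Hunk 1: at line 3 remove [iujo] add [amk] -> 12 lines: pgk omts qaia ngeua amk psae mvfm xads ytxio axcap oivyz khnfv
Hunk 2: at line 3 remove [ngeua,amk] add [jjbyu,vjp] -> 12 lines: pgk omts qaia jjbyu vjp psae mvfm xads ytxio axcap oivyz khnfv
Hunk 3: at line 2 remove [qaia] add [ohvg,kbxf] -> 13 lines: pgk omts ohvg kbxf jjbyu vjp psae mvfm xads ytxio axcap oivyz khnfv
Hunk 4: at line 7 remove [mvfm,xads,ytxio] add [tmpv,lof] -> 12 lines: pgk omts ohvg kbxf jjbyu vjp psae tmpv lof axcap oivyz khnfv
Hunk 5: at line 4 remove [vjp] add [nzsu,yizsu,ptpbl] -> 14 lines: pgk omts ohvg kbxf jjbyu nzsu yizsu ptpbl psae tmpv lof axcap oivyz khnfv
Hunk 6: at line 4 remove [jjbyu,nzsu,yizsu] add [baae,zgsqq] -> 13 lines: pgk omts ohvg kbxf baae zgsqq ptpbl psae tmpv lof axcap oivyz khnfv
Final line 9: tmpv

Answer: tmpv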